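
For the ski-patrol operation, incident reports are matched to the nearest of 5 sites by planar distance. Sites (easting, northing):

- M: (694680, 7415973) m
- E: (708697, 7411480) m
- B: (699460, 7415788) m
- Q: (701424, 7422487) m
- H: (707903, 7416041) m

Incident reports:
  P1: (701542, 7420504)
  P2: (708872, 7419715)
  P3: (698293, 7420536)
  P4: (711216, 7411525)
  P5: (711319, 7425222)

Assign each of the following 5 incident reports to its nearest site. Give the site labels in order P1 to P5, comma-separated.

P1 → Q (d²=3946213.00)
P2 → H (d²=14437237.00)
P3 → Q (d²=13609562.00)
P4 → E (d²=6347386.00)
P5 → H (d²=95959817.00)

Q, H, Q, E, H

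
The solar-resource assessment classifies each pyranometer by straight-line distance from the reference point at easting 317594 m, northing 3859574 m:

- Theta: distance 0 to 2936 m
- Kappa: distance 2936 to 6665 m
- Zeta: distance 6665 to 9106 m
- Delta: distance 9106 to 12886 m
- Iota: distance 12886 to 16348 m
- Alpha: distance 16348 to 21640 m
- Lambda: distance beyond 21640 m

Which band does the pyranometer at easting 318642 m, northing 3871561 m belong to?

Distance = √((318642−317594)² + (3871561−3859574)²) = √(1098304.000 + 143688169.000) = 12032.725 m.
9106 ≤ 12032.725 < 12886 → Delta.

Delta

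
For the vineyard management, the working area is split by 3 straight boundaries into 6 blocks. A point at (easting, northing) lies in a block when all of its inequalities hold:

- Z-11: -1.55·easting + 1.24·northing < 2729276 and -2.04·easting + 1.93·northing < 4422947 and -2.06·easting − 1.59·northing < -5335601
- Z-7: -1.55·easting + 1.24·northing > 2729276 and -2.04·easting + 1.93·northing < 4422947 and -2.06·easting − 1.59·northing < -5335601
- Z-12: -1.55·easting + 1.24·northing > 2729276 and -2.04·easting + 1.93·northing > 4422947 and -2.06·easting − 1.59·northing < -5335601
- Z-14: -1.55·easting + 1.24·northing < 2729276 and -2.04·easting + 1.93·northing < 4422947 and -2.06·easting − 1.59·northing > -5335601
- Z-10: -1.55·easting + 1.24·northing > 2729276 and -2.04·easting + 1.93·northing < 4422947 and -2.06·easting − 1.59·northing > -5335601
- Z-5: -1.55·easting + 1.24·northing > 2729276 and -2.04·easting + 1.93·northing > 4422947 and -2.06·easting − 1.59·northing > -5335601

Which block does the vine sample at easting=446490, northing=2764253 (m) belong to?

Z-5

-1.55·446490 + 1.24·2764253 = 2735614.220, which is > 2729276
-2.04·446490 + 1.93·2764253 = 4424168.690, which is > 4422947
-2.06·446490 − 1.59·2764253 = -5314931.670, which is > -5335601
This sign pattern matches Z-5.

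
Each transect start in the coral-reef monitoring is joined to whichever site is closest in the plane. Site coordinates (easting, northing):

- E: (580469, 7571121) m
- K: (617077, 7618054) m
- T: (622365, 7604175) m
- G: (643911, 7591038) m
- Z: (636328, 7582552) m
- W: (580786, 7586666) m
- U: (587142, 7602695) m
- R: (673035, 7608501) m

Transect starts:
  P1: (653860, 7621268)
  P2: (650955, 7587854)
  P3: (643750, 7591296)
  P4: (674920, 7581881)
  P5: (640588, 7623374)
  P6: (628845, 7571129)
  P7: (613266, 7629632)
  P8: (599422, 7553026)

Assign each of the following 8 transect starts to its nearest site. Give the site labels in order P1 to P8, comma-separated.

P1 → R (d²=530676914.00)
P2 → G (d²=59755792.00)
P3 → G (d²=92485.00)
P4 → R (d²=712177625.00)
P5 → K (d²=581069521.00)
P6 → Z (d²=186480218.00)
P7 → K (d²=148573805.00)
P8 → E (d²=686645234.00)

R, G, G, R, K, Z, K, E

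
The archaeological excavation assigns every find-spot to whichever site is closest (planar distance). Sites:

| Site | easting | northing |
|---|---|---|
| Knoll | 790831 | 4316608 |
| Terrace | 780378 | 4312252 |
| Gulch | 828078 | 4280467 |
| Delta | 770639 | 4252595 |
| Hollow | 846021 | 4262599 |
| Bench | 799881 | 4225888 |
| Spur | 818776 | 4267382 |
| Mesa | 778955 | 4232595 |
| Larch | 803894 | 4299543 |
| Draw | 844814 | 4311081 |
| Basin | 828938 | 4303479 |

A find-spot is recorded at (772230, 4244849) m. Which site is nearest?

Squared distances to each site:
Knoll: 5495351282.000; Terrace: 4609554313.000; Gulch: 4387641028.000; Delta: 62531797.000; Hollow: 5760174181.000; Bench: 1124097322.000; Spur: 2674266205.000; Mesa: 195386141.000; Larch: 3994042532.000; Draw: 9655114880.000; Basin: 6653274164.000.
Minimum at Delta.

Delta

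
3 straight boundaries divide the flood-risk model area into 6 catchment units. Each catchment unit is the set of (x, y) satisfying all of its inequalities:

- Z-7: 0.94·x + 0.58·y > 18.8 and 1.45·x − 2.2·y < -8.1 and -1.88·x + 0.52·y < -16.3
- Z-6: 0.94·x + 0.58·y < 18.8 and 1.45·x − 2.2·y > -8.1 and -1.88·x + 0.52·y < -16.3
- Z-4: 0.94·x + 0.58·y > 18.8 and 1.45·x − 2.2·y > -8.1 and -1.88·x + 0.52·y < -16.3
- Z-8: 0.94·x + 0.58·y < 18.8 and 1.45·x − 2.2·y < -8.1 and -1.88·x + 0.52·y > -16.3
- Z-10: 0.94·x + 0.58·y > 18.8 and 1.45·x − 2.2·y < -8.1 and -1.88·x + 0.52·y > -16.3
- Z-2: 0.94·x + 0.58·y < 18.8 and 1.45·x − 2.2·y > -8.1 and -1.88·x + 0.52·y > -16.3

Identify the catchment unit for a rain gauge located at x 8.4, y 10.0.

Z-8

0.94·8.4 + 0.58·10.0 = 13.696, which is < 18.8
1.45·8.4 − 2.2·10.0 = -9.820, which is < -8.1
-1.88·8.4 + 0.52·10.0 = -10.592, which is > -16.3
This sign pattern matches Z-8.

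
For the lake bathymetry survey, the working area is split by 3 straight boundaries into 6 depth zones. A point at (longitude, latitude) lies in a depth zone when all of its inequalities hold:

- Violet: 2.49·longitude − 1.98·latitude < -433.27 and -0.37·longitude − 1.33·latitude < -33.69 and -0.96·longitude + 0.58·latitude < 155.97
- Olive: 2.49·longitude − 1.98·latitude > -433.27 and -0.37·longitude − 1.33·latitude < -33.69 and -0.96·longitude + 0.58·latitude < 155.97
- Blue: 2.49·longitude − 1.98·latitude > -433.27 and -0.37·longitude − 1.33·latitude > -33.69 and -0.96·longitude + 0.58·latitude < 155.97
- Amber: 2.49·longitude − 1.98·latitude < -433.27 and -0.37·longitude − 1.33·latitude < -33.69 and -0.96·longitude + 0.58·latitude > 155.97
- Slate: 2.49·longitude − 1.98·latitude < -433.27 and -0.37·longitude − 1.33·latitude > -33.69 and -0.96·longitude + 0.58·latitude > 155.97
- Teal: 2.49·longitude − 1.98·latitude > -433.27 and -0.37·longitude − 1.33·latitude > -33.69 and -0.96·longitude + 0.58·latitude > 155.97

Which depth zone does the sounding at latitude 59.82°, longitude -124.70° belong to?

2.49·-124.70 − 1.98·59.82 = -428.947, which is > -433.27
-0.37·-124.70 − 1.33·59.82 = -33.422, which is > -33.69
-0.96·-124.70 + 0.58·59.82 = 154.408, which is < 155.97
This sign pattern matches Blue.

Blue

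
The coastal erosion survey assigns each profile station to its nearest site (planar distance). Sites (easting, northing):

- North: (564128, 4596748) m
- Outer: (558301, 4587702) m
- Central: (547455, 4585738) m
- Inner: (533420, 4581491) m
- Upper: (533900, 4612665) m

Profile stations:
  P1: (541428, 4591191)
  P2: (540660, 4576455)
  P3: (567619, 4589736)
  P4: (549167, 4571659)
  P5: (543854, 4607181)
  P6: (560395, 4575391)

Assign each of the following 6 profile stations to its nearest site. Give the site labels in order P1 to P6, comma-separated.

P1 → Central (d²=66059938.00)
P2 → Inner (d²=77778896.00)
P3 → North (d²=61355225.00)
P4 → Central (d²=201149185.00)
P5 → Upper (d²=129156372.00)
P6 → Outer (d²=155945557.00)

Central, Inner, North, Central, Upper, Outer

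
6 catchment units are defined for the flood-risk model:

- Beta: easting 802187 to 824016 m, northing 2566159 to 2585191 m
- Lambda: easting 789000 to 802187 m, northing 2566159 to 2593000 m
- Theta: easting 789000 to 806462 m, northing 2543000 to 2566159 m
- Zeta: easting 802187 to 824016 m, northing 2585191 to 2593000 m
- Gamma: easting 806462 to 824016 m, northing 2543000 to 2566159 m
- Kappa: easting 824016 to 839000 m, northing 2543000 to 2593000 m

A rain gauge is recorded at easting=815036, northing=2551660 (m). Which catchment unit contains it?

Gamma

The point has easting = 815036 and northing = 2551660.
Only Gamma satisfies 806462 ≤ easting ≤ 824016 and 2543000 ≤ northing ≤ 2566159.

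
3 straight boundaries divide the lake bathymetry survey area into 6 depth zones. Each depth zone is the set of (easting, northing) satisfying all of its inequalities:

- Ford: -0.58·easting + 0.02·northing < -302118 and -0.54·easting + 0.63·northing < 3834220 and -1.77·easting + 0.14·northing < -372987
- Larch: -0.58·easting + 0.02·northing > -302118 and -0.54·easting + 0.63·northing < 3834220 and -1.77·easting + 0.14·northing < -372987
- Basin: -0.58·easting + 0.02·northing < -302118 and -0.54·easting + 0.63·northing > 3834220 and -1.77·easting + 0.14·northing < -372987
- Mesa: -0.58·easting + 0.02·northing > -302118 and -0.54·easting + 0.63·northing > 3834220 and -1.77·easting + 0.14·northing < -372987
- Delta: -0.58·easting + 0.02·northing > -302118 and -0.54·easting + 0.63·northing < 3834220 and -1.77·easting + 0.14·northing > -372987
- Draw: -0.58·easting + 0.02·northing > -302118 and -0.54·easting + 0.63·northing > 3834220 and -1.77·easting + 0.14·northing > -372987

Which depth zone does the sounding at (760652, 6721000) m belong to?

-0.58·760652 + 0.02·6721000 = -306758.160, which is < -302118
-0.54·760652 + 0.63·6721000 = 3823477.920, which is < 3834220
-1.77·760652 + 0.14·6721000 = -405414.040, which is < -372987
This sign pattern matches Ford.

Ford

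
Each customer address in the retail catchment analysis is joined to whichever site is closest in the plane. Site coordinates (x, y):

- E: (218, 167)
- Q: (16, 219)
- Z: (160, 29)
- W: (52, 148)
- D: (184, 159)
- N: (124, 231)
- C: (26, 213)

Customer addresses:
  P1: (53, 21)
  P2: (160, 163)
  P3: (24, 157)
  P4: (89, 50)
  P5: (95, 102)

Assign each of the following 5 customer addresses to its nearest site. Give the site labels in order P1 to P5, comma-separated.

Z, D, W, Z, W

P1 → Z (d²=11513.00)
P2 → D (d²=592.00)
P3 → W (d²=865.00)
P4 → Z (d²=5482.00)
P5 → W (d²=3965.00)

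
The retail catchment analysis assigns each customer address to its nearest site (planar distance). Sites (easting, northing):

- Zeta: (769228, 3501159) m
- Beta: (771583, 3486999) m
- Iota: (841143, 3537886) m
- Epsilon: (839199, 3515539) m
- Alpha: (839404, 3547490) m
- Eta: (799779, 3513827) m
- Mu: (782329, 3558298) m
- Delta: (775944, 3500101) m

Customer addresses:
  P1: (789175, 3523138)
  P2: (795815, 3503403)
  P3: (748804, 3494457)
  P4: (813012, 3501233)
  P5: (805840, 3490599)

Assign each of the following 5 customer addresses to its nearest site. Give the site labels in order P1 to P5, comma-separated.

Eta, Eta, Zeta, Eta, Eta

P1 → Eta (d²=199139537.00)
P2 → Eta (d²=124373072.00)
P3 → Zeta (d²=462056580.00)
P4 → Eta (d²=333721125.00)
P5 → Eta (d²=576275705.00)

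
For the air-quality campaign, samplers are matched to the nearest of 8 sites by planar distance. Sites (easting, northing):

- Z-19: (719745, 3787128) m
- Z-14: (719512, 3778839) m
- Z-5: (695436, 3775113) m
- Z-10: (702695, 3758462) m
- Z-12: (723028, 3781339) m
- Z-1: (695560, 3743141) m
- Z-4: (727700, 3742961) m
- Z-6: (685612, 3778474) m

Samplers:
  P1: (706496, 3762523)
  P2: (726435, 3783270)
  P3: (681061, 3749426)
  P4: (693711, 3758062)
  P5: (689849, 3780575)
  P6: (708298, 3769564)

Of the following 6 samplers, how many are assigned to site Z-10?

P1 → Z-10
P2 → Z-12
P3 → Z-1
P4 → Z-10
P5 → Z-6
P6 → Z-10
3 of the 6 go to Z-10.

3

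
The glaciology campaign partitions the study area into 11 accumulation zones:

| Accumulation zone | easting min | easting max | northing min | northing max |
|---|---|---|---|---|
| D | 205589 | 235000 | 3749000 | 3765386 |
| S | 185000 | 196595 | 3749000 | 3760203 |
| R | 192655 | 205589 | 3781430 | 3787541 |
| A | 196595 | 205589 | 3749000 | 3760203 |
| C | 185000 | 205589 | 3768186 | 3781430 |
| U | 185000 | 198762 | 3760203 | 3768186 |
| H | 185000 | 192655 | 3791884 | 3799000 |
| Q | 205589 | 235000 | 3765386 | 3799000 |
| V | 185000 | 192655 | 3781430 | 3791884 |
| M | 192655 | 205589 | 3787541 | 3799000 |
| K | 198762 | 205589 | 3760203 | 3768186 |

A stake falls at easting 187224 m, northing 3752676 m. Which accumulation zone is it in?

S

The point has easting = 187224 and northing = 3752676.
Only S satisfies 185000 ≤ easting ≤ 196595 and 3749000 ≤ northing ≤ 3760203.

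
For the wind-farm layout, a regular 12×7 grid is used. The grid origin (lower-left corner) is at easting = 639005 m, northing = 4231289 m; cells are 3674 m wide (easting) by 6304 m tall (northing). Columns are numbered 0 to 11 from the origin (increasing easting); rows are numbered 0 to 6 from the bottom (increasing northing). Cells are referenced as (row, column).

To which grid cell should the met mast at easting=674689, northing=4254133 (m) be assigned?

(3, 9)

Column index: ⌊(674689 − 639005) / 3674⌋ = ⌊9.713⌋ = 9
Row offset from origin: ⌊(4254133 − 4231289) / 6304⌋ = ⌊3.624⌋ = 3 → row 3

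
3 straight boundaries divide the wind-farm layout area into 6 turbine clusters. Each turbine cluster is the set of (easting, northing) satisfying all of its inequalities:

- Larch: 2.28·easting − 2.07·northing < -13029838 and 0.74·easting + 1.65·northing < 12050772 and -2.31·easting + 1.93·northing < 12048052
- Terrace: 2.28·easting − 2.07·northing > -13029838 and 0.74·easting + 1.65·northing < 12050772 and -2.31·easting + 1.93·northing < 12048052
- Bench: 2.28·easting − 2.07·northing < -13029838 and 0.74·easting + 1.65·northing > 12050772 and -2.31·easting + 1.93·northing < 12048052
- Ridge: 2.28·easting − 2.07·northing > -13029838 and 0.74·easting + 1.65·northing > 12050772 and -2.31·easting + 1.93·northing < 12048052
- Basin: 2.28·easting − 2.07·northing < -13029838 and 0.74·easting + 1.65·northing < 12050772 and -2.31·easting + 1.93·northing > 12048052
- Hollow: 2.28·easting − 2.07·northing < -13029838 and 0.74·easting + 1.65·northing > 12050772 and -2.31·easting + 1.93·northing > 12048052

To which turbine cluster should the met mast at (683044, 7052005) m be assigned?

2.28·683044 − 2.07·7052005 = -13040310.030, which is < -13029838
0.74·683044 + 1.65·7052005 = 12141260.810, which is > 12050772
-2.31·683044 + 1.93·7052005 = 12032538.010, which is < 12048052
This sign pattern matches Bench.

Bench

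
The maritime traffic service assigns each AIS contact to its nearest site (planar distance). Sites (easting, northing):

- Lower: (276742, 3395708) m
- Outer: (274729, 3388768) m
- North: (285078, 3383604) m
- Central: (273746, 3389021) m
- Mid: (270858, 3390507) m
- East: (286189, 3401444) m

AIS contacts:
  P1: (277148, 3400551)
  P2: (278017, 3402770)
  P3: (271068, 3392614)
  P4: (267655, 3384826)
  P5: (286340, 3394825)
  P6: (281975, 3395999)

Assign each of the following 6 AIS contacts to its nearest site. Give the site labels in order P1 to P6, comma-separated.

Lower, Lower, Mid, Mid, East, Lower

P1 → Lower (d²=23619485.00)
P2 → Lower (d²=51497469.00)
P3 → Mid (d²=4483549.00)
P4 → Mid (d²=42532970.00)
P5 → East (d²=43833962.00)
P6 → Lower (d²=27468970.00)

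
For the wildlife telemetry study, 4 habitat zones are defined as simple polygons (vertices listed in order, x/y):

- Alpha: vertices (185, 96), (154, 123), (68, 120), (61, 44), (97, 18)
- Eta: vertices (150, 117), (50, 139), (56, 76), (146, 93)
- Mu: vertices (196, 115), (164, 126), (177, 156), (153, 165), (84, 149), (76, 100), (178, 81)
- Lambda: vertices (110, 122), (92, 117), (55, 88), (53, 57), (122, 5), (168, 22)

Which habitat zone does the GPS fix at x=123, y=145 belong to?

Mu

Cast a ray rightward from (123, 145). For each polygon, the edges (by vertex number in listed order) whose endpoints lie on opposite sides of y = 145, where each meets that height, and whether that is right or left of the point:
Alpha: no edge straddles that height → 0 crossings.
Eta: no edge straddles that height → 0 crossings.
Mu: 2–3 at x≈172.2 (right), 5–6 at x≈83.3 (left) → 1 crossing.
Lambda: no edge straddles that height → 0 crossings.
Only Mu has an odd count, so the point is inside Mu.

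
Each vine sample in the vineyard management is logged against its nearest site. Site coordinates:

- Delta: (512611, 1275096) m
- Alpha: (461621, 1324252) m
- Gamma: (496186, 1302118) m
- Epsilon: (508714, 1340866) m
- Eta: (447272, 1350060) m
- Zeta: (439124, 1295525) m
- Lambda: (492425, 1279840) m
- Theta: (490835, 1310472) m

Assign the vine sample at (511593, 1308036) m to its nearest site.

Gamma

Squared distances to each site:
Delta: 1086079924.000; Alpha: 2760159440.000; Gamma: 272398373.000; Epsilon: 1086097541.000; Eta: 5903207617.000; Zeta: 5408281082.000; Lambda: 1162426640.000; Theta: 436828660.000.
Minimum at Gamma.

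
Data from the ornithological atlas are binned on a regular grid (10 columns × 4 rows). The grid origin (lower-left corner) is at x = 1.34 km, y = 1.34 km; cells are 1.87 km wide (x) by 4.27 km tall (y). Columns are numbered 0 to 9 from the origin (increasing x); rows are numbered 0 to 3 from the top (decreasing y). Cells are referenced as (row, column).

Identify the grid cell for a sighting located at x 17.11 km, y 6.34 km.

(2, 8)

Column index: ⌊(17.11 − 1.34) / 1.87⌋ = ⌊8.433⌋ = 8
Row offset from origin: ⌊(6.34 − 1.34) / 4.27⌋ = ⌊1.171⌋ = 1 → row 2 (counted from top)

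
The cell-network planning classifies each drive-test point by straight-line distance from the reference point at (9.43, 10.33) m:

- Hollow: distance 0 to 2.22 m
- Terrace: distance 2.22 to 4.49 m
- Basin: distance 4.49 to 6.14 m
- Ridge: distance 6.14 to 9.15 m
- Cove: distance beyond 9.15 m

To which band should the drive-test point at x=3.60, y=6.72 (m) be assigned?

Distance = √((3.60−9.43)² + (6.72−10.33)²) = √(33.989 + 13.032) = 6.857 m.
6.14 ≤ 6.857 < 9.15 → Ridge.

Ridge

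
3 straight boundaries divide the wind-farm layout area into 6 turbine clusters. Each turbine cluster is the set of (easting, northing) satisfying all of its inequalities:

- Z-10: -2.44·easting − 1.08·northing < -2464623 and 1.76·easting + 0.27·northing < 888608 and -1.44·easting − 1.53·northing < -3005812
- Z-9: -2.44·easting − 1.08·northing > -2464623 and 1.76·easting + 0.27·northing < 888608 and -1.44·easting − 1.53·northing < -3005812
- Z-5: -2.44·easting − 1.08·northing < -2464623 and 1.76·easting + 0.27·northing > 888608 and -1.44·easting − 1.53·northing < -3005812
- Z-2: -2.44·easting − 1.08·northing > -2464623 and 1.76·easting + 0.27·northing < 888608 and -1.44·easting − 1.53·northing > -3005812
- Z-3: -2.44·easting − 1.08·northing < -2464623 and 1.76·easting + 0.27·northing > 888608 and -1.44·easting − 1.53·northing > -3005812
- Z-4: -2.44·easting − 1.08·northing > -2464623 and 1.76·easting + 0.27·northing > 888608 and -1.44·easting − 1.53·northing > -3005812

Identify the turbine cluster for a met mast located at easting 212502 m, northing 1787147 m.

-2.44·212502 − 1.08·1787147 = -2448623.640, which is > -2464623
1.76·212502 + 0.27·1787147 = 856533.210, which is < 888608
-1.44·212502 − 1.53·1787147 = -3040337.790, which is < -3005812
This sign pattern matches Z-9.

Z-9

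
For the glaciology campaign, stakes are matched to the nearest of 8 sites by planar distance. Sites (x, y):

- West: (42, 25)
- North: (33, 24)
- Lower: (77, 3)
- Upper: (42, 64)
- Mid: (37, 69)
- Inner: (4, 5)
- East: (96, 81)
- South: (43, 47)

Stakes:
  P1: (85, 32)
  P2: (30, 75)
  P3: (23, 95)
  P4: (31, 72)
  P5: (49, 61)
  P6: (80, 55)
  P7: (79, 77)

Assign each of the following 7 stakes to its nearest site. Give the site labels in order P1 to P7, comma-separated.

Lower, Mid, Mid, Mid, Upper, East, East

P1 → Lower (d²=905.00)
P2 → Mid (d²=85.00)
P3 → Mid (d²=872.00)
P4 → Mid (d²=45.00)
P5 → Upper (d²=58.00)
P6 → East (d²=932.00)
P7 → East (d²=305.00)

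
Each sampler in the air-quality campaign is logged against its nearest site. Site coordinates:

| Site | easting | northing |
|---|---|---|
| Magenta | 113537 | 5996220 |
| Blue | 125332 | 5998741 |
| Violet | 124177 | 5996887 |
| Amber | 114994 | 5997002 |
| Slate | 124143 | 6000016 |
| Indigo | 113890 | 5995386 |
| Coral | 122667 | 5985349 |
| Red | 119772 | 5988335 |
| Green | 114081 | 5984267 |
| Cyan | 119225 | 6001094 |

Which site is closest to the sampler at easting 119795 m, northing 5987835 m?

Squared distances to each site:
Magenta: 109470789.000; Blue: 149599205.000; Violet: 101140628.000; Amber: 107083490.000; Slate: 167281865.000; Indigo: 91886626.000; Coral: 14428580.000; Red: 250529.000; Green: 45380420.000; Cyan: 176125981.000.
Minimum at Red.

Red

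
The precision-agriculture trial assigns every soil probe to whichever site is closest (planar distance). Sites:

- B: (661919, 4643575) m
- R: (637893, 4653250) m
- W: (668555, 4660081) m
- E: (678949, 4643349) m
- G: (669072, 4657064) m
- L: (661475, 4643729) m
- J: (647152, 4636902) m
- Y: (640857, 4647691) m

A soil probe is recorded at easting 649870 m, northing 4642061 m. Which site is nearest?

Squared distances to each site:
B: 147470597.000; R: 268642250.000; W: 673849625.000; E: 847247185.000; G: 593806813.000; L: 137458249.000; J: 34002805.000; Y: 112931069.000.
Minimum at J.

J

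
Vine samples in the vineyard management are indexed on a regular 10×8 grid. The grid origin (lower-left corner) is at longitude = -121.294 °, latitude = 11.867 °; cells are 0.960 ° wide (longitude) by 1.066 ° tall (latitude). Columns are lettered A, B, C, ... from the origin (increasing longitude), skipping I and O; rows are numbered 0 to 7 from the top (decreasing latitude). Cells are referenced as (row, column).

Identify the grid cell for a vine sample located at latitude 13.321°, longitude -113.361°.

Column index: ⌊(-113.361 − -121.294) / 0.960⌋ = ⌊8.264⌋ = 8 → column J
Row offset from origin: ⌊(13.321 − 11.867) / 1.066⌋ = ⌊1.364⌋ = 1 → row 6 (counted from top)

(6, J)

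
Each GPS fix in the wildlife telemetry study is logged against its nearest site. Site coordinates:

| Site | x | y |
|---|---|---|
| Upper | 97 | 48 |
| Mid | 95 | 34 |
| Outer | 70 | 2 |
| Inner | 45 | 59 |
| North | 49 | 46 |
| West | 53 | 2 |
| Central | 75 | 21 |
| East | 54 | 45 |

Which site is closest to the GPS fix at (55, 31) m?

East

Squared distances to each site:
Upper: 2053.000; Mid: 1609.000; Outer: 1066.000; Inner: 884.000; North: 261.000; West: 845.000; Central: 500.000; East: 197.000.
Minimum at East.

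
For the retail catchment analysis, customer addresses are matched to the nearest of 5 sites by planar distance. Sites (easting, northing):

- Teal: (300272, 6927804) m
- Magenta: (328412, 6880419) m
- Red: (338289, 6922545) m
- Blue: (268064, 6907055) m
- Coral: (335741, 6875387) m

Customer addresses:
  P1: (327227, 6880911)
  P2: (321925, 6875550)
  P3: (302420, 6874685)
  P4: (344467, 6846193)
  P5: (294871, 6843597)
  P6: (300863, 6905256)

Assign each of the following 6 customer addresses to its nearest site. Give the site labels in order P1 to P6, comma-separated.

Magenta, Magenta, Magenta, Coral, Magenta, Teal

P1 → Magenta (d²=1646289.00)
P2 → Magenta (d²=65788330.00)
P3 → Magenta (d²=708462820.00)
P4 → Coral (d²=928432712.00)
P5 → Magenta (d²=2480858365.00)
P6 → Teal (d²=508761585.00)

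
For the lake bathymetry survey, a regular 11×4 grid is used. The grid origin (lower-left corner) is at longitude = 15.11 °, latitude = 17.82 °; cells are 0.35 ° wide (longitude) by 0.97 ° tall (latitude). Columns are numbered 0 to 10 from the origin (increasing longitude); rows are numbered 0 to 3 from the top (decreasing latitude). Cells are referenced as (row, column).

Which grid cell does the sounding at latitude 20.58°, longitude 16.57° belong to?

Column index: ⌊(16.57 − 15.11) / 0.35⌋ = ⌊4.171⌋ = 4
Row offset from origin: ⌊(20.58 − 17.82) / 0.97⌋ = ⌊2.845⌋ = 2 → row 1 (counted from top)

(1, 4)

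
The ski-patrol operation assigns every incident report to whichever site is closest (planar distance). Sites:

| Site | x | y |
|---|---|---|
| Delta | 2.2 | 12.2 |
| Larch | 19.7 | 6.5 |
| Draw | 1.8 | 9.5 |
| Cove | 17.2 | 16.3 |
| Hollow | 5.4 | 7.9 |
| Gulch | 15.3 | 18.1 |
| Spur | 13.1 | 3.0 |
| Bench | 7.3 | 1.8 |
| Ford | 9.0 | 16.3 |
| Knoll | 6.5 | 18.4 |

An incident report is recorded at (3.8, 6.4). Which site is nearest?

Hollow

Squared distances to each site:
Delta: 36.200; Larch: 252.820; Draw: 13.610; Cove: 277.570; Hollow: 4.810; Gulch: 269.140; Spur: 98.050; Bench: 33.410; Ford: 125.050; Knoll: 151.290.
Minimum at Hollow.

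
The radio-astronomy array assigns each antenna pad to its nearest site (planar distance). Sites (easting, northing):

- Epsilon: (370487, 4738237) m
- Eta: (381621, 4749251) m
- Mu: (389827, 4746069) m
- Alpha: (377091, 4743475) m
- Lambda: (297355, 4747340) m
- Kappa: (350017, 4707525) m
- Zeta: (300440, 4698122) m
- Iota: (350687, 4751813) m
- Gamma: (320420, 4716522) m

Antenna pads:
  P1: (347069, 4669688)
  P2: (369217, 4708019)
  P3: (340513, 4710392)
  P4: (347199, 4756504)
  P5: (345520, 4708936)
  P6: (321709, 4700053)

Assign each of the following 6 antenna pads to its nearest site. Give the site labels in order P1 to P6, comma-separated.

P1 → Kappa (d²=1440329273.00)
P2 → Kappa (d²=368884036.00)
P3 → Kappa (d²=98545705.00)
P4 → Iota (d²=34171625.00)
P5 → Kappa (d²=22213930.00)
P6 → Gamma (d²=272889482.00)

Kappa, Kappa, Kappa, Iota, Kappa, Gamma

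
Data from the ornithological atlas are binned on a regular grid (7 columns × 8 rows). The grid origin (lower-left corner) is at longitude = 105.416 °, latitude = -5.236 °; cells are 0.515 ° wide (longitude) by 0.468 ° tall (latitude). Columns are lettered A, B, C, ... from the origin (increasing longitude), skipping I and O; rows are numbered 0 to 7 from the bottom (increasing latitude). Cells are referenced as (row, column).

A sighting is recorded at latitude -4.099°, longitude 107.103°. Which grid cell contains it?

Column index: ⌊(107.103 − 105.416) / 0.515⌋ = ⌊3.276⌋ = 3 → column D
Row offset from origin: ⌊(-4.099 − -5.236) / 0.468⌋ = ⌊2.429⌋ = 2 → row 2

(2, D)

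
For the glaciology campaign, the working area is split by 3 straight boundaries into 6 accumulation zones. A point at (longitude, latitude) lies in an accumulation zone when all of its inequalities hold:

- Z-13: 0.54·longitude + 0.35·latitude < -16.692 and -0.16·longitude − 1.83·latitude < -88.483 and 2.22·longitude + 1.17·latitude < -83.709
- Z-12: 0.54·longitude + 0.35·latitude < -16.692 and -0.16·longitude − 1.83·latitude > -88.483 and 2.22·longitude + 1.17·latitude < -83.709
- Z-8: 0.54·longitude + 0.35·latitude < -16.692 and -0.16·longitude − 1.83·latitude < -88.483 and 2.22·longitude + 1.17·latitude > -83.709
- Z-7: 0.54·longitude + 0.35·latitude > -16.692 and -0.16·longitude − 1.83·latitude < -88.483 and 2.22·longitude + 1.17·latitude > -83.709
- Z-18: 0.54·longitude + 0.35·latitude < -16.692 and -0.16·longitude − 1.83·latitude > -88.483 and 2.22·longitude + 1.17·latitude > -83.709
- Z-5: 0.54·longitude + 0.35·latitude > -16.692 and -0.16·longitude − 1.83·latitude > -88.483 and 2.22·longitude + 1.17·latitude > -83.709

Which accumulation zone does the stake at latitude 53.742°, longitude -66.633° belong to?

0.54·-66.633 + 0.35·53.742 = -17.172, which is < -16.692
-0.16·-66.633 − 1.83·53.742 = -87.687, which is > -88.483
2.22·-66.633 + 1.17·53.742 = -85.047, which is < -83.709
This sign pattern matches Z-12.

Z-12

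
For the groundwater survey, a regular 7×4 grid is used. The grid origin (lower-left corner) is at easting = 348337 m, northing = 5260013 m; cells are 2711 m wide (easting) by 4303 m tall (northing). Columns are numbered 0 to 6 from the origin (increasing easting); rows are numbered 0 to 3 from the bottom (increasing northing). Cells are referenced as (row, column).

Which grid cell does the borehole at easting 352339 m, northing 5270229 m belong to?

Column index: ⌊(352339 − 348337) / 2711⌋ = ⌊1.476⌋ = 1
Row offset from origin: ⌊(5270229 − 5260013) / 4303⌋ = ⌊2.374⌋ = 2 → row 2

(2, 1)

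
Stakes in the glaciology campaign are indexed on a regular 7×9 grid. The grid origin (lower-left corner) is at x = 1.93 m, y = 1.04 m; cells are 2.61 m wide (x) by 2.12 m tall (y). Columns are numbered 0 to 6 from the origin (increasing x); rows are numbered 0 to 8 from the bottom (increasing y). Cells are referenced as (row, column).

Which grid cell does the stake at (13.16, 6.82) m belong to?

(2, 4)

Column index: ⌊(13.16 − 1.93) / 2.61⌋ = ⌊4.303⌋ = 4
Row offset from origin: ⌊(6.82 − 1.04) / 2.12⌋ = ⌊2.726⌋ = 2 → row 2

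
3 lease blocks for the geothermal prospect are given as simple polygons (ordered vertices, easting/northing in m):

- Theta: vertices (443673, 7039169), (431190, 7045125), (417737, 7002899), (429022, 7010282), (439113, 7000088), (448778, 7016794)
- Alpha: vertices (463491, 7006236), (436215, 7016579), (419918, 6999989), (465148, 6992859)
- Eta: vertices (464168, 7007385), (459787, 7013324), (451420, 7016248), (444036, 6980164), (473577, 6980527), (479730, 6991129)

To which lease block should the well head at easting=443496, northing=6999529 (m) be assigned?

Cast a ray rightward from (443496, 6999529). For each polygon, the edges (by vertex number in listed order) whose endpoints lie on opposite sides of northing = 6999529, where each meets that height, and whether that is right or left of the point:
Theta: no edge straddles that height → 0 crossings.
Alpha: 3–4 at easting≈422836.1 (left), 4–1 at easting≈464321.8 (right) → 1 crossing.
Eta: 3–4 at easting≈447998.7 (right), 6–1 at easting≈471688.6 (right) → 2 crossings.
Only Alpha has an odd count, so the point is inside Alpha.

Alpha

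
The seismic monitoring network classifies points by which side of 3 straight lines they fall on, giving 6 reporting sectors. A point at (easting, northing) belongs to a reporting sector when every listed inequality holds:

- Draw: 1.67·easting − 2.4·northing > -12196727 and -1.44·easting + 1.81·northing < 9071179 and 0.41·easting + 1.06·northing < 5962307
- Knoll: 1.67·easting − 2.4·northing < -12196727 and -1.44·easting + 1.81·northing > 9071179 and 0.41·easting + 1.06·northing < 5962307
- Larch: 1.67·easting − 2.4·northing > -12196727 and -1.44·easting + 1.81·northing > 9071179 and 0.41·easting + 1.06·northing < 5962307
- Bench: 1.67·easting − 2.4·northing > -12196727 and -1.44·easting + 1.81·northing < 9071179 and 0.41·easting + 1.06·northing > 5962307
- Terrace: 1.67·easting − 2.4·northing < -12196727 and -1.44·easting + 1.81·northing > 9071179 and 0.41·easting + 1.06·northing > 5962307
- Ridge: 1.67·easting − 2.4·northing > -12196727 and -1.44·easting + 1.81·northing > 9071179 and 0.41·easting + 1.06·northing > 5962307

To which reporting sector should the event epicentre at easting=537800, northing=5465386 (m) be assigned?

Terrace

1.67·537800 − 2.4·5465386 = -12218800.400, which is < -12196727
-1.44·537800 + 1.81·5465386 = 9117916.660, which is > 9071179
0.41·537800 + 1.06·5465386 = 6013807.160, which is > 5962307
This sign pattern matches Terrace.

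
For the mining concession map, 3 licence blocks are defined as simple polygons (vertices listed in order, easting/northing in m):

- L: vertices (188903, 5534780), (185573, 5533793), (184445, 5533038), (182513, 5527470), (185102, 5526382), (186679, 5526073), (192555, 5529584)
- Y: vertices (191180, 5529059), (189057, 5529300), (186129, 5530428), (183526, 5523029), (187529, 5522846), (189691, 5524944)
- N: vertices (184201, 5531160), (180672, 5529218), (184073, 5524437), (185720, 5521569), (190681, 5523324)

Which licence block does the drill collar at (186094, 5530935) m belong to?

Cast a ray rightward from (186094, 5530935). For each polygon, the edges (by vertex number in listed order) whose endpoints lie on opposite sides of northing = 5530935, where each meets that height, and whether that is right or left of the point:
L: 3–4 at easting≈183715.3 (left), 7–1 at easting≈191605.5 (right) → 1 crossing.
Y: no edge straddles that height → 0 crossings.
N: 1–2 at easting≈183792.1 (left), 5–1 at easting≈184387.1 (left) → 0 crossings.
Only L has an odd count, so the point is inside L.

L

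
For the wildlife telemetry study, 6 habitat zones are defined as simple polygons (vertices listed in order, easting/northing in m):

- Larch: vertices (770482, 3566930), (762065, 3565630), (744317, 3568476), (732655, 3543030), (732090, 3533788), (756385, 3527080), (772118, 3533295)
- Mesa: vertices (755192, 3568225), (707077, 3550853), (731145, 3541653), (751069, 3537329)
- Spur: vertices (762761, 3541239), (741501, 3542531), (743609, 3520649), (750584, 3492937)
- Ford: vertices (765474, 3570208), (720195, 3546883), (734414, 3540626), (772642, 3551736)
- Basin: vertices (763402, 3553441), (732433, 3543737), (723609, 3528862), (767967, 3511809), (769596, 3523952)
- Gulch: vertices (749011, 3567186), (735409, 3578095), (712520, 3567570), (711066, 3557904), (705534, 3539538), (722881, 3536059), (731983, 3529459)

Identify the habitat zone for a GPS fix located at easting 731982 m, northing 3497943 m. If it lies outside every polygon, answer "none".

Cast a ray rightward from (731982, 3497943). For each polygon, the edges (by vertex number in listed order) whose endpoints lie on opposite sides of northing = 3497943, where each meets that height, and whether that is right or left of the point:
Larch: no edge straddles that height → 0 crossings.
Mesa: no edge straddles that height → 0 crossings.
Spur: 3–4 at easting≈749324.0 (right), 4–1 at easting≈751846.0 (right) → 2 crossings.
Ford: no edge straddles that height → 0 crossings.
Basin: no edge straddles that height → 0 crossings.
Gulch: no edge straddles that height → 0 crossings.
All counts are even, so the point lies outside every listed polygon.

none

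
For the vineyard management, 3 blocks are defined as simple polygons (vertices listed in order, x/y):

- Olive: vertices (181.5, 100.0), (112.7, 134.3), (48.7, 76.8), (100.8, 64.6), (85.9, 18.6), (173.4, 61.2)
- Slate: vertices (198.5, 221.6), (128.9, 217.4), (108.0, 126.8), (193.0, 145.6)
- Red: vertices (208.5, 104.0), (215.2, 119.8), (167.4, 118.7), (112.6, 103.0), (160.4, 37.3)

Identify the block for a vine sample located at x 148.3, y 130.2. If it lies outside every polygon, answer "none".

none

Cast a ray rightward from (148.3, 130.2). For each polygon, the edges (by vertex number in listed order) whose endpoints lie on opposite sides of y = 130.2, where each meets that height, and whether that is right or left of the point:
Olive: 1–2 at x≈120.92 (left), 2–3 at x≈108.14 (left) → 0 crossings.
Slate: 2–3 at x≈108.78 (left), 3–4 at x≈123.37 (left) → 0 crossings.
Red: no edge straddles that height → 0 crossings.
All counts are even, so the point lies outside every listed polygon.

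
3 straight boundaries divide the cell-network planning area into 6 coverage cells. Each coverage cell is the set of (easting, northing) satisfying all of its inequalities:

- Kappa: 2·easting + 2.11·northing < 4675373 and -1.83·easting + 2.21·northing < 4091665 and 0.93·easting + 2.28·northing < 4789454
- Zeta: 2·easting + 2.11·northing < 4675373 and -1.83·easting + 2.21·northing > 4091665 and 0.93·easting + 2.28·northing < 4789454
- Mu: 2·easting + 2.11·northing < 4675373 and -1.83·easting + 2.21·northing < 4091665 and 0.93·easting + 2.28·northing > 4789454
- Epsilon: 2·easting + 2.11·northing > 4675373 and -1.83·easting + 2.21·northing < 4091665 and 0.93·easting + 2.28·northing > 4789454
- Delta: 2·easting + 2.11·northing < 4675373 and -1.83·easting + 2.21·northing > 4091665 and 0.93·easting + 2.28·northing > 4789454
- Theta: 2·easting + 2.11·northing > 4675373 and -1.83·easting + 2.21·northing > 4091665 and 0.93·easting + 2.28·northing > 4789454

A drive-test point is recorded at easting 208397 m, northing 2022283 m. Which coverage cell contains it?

Epsilon

2·208397 + 2.11·2022283 = 4683811.130, which is > 4675373
-1.83·208397 + 2.21·2022283 = 4087878.920, which is < 4091665
0.93·208397 + 2.28·2022283 = 4804614.450, which is > 4789454
This sign pattern matches Epsilon.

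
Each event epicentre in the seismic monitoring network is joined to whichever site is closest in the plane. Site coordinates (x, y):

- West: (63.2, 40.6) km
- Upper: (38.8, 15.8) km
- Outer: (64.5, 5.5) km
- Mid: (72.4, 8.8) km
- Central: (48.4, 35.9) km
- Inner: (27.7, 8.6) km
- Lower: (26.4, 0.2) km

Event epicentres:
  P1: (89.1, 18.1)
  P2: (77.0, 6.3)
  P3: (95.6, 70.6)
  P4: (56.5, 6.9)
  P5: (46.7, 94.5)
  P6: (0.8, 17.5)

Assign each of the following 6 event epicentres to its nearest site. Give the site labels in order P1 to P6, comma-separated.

P1 → Mid (d²=365.38)
P2 → Mid (d²=27.41)
P3 → West (d²=1949.76)
P4 → Outer (d²=65.96)
P5 → West (d²=3177.46)
P6 → Inner (d²=802.82)

Mid, Mid, West, Outer, West, Inner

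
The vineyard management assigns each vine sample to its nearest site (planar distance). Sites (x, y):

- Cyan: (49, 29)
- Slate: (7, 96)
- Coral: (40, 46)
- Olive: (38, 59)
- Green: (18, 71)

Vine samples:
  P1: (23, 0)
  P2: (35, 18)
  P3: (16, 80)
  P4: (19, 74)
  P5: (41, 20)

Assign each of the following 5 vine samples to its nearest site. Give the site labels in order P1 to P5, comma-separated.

P1 → Cyan (d²=1517.00)
P2 → Cyan (d²=317.00)
P3 → Green (d²=85.00)
P4 → Green (d²=10.00)
P5 → Cyan (d²=145.00)

Cyan, Cyan, Green, Green, Cyan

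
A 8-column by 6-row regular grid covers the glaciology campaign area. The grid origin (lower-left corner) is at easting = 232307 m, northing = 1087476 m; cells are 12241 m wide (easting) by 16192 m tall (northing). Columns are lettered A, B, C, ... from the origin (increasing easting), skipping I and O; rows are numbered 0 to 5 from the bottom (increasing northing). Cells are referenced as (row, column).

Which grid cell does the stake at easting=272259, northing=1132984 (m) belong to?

(2, D)

Column index: ⌊(272259 − 232307) / 12241⌋ = ⌊3.264⌋ = 3 → column D
Row offset from origin: ⌊(1132984 − 1087476) / 16192⌋ = ⌊2.811⌋ = 2 → row 2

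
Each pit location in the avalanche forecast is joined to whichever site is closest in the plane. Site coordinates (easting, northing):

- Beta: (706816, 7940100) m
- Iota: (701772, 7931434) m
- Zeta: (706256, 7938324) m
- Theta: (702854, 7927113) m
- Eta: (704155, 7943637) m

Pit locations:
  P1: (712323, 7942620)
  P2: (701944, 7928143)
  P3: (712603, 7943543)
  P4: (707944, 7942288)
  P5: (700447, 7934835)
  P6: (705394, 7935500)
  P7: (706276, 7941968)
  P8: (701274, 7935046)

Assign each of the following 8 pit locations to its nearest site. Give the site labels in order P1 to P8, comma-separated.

P1 → Beta (d²=36677449.00)
P2 → Theta (d²=1889000.00)
P3 → Beta (d²=45343618.00)
P4 → Beta (d²=6059728.00)
P5 → Iota (d²=13322426.00)
P6 → Zeta (d²=8718020.00)
P7 → Beta (d²=3781024.00)
P8 → Iota (d²=13294548.00)

Beta, Theta, Beta, Beta, Iota, Zeta, Beta, Iota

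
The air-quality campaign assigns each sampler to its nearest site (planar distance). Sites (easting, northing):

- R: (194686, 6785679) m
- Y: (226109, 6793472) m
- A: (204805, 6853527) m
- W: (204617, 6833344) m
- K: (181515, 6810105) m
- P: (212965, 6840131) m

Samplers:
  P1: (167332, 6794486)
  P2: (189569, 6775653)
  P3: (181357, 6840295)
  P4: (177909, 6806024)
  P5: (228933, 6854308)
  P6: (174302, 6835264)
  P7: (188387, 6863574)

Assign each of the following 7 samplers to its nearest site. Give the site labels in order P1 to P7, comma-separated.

P1 → K (d²=445110650.00)
P2 → R (d²=126704365.00)
P3 → W (d²=589344001.00)
P4 → K (d²=29657797.00)
P5 → P (d²=455964353.00)
P6 → K (d²=685002650.00)
P7 → A (d²=370492933.00)

K, R, W, K, P, K, A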